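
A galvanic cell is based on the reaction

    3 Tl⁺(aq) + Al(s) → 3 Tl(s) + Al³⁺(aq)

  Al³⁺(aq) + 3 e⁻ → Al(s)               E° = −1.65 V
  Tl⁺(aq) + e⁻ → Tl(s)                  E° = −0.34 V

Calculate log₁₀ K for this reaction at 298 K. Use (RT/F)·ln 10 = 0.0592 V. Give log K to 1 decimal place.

log K = 66.4

The Tl⁺/Tl couple is reduced (cathode); E°cell = −0.34 − (−1.65) = +1.31 V with n = 3.
At equilibrium E = 0, so log K = nE°cell / 0.0592 = (3)(+1.31) / 0.0592 = 66.4.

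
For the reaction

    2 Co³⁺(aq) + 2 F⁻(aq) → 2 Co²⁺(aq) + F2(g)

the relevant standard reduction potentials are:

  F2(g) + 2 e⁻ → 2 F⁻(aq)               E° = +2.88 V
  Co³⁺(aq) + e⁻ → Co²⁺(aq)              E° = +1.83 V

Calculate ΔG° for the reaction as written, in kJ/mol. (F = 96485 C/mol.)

+203 kJ/mol

In the reaction as written Co³⁺(aq) is reduced, so the Co³⁺/Co²⁺ couple is the cathode and F₂/F⁻ is the anode.
E°cell = +1.83 − (+2.88) = −1.05 V; balancing electrons gives n = 2.
ΔG° = −nFE°cell = −(2)(96485)(−1.05) J/mol = +203 kJ/mol.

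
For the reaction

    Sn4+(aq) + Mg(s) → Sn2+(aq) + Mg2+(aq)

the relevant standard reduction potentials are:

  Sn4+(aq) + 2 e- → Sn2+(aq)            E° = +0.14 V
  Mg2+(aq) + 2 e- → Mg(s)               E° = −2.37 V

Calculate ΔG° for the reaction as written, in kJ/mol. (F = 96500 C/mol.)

In the reaction as written Sn4+(aq) is reduced, so the Sn⁴⁺/Sn²⁺ couple is the cathode and Mg²⁺/Mg is the anode.
E°cell = +0.14 − (−2.37) = +2.51 V; balancing electrons gives n = 2.
ΔG° = −nFE°cell = −(2)(96500)(+2.51) J/mol = −484 kJ/mol.

−484 kJ/mol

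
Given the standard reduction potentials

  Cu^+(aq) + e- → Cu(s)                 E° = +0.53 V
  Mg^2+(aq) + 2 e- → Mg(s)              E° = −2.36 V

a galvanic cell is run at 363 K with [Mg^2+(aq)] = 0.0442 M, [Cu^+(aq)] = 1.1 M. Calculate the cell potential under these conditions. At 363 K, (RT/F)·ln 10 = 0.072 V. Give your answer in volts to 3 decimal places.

Cu⁺/Cu is reduced (cathode, E° = +0.53 V) and Mg²⁺/Mg is oxidized (anode).
E°cell = +0.53 − (−2.36) = +2.89 V, with n = 2 electrons transferred.
For the overall reaction 2 Cu^+(aq) + Mg(s) → 2 Cu(s) + Mg^2+(aq), Q = [Mg^2+(aq)] / [Cu^+(aq)]^2 = 0.0365, giving log Q = −1.437.
Applying E = E° − (RT ln10/nF)·log Q gives +2.89 − (0.072/2)(−1.437) = +2.942 V.

+2.942 V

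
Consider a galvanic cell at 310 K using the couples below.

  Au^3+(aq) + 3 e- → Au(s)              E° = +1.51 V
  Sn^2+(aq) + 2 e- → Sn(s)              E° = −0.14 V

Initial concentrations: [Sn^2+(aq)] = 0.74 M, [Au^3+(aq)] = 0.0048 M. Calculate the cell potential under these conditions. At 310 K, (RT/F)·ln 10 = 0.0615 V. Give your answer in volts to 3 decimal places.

+1.606 V

Since E°(Au³⁺/Au) > E°(Sn²⁺/Sn), Au³⁺/Au serves as the cathode.
E°cell = +1.51 − (−0.14) = +1.65 V, with n = 6 electrons transferred.
The balanced reaction is 2 Au^3+(aq) + 3 Sn(s) → 2 Au(s) + 3 Sn^2+(aq), so Q = [Sn^2+(aq)]^3 / [Au^3+(aq)]^2 = 1.76×10^4 and log Q = 4.245.
By the Nernst equation, E = +1.65 − (0.0615/6)·(4.245) = +1.606 V.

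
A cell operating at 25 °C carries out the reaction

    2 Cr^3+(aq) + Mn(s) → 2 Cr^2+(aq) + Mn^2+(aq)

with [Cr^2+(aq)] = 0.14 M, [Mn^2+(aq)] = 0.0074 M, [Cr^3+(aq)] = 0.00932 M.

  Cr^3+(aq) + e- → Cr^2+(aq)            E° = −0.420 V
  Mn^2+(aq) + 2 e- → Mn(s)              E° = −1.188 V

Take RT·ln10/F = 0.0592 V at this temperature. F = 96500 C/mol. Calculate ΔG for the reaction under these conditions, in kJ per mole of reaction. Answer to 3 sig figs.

E°cell = −0.420 − (−1.188) = +0.768 V; the balanced reaction transfers n = 2 electrons.
The reaction quotient is ([Cr^2+(aq)]^2·[Mn^2+(aq)]) / [Cr^3+(aq)]^2 = 1.67; by Nernst, E = +0.768 − (0.0592/2)(0.223) = +0.7614 V.
ΔG = −nFE = −(2)(96500)(+0.7614) J/mol = −147 kJ/mol.

−147 kJ/mol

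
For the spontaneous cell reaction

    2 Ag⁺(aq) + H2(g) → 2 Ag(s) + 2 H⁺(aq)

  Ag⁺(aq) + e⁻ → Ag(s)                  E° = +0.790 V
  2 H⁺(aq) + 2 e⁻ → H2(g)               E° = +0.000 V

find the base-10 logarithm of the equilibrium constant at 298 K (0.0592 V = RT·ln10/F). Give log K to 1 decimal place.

log K = 26.7

The Ag⁺/Ag couple is reduced (cathode); E°cell = +0.790 − (+0.000) = +0.790 V with n = 2.
At equilibrium E = 0, so log K = nE°cell / 0.0592 = (2)(+0.790) / 0.0592 = 26.7.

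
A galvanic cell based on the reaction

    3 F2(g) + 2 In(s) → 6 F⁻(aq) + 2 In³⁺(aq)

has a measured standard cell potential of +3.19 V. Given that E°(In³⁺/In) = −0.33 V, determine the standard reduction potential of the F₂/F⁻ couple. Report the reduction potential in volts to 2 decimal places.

In the reaction as written the F₂/F⁻ couple is reduced (cathode) and In³⁺/In is oxidized (anode), so E°cell = E°(F₂/F⁻) − E°(In³⁺/In).
E°(F₂/F⁻) = E°cell + E°(anode) = +3.19 + (−0.33) = +2.86 V.

+2.86 V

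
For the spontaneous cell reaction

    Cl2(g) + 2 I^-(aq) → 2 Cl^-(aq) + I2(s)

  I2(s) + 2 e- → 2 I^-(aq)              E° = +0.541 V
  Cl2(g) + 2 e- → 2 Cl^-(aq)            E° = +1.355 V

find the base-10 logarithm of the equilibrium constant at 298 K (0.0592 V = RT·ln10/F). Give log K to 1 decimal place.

The Cl₂/Cl⁻ couple is reduced (cathode); E°cell = +1.355 − (+0.541) = +0.814 V with n = 2.
At equilibrium E = 0, so log K = nE°cell / 0.0592 = (2)(+0.814) / 0.0592 = 27.5.

log K = 27.5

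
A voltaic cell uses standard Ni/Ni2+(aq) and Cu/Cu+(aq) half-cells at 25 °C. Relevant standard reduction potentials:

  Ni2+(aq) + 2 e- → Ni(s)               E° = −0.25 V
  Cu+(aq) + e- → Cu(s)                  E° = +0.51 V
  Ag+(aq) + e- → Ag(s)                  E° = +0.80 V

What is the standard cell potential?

Of the two couples in this cell, the one with the more positive reduction potential is reduced at the cathode: here that is Cu⁺/Cu (+0.51 V); Ni²⁺/Ni (−0.25 V) is the anode.
E°cell = E°(cathode) − E°(anode) = +0.51 − (−0.25) = +0.76 V.

+0.76 V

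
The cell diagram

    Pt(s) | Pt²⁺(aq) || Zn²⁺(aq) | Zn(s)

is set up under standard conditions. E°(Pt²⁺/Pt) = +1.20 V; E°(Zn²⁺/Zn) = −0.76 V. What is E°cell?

−1.96 V

By convention the left-hand electrode in cell notation is the anode (oxidation) and the right-hand electrode is the cathode (reduction).
E°cell = E°(right) − E°(left) = −0.76 − (+1.20) = −1.96 V.
The negative sign shows that, as written, the cell would require an external voltage to drive the reaction.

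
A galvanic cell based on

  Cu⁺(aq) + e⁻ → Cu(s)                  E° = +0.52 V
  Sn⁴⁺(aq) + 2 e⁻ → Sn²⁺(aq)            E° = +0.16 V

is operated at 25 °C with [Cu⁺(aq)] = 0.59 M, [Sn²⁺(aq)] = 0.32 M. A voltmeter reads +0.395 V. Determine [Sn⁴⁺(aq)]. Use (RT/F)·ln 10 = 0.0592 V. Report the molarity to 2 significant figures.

Cu⁺/Cu is the cathode (higher E°); E°cell = +0.52 − (+0.16) = +0.36 V with n = 2.
From the Nernst equation, log Q = n(E° − E)/0.0592 = 2·(+0.36 − (+0.395))/0.0592 = −1.182.
For 2 Cu⁺(aq) + Sn²⁺(aq) → 2 Cu(s) + Sn⁴⁺(aq), the reaction quotient is Q = [Sn⁴⁺(aq)] / ([Cu⁺(aq)]^2·[Sn²⁺(aq)]).
Solving for the unknown gives log [Sn⁴⁺(aq)] = −2.135, so [Sn⁴⁺(aq)] ≈ 0.0073 M.

0.0073 M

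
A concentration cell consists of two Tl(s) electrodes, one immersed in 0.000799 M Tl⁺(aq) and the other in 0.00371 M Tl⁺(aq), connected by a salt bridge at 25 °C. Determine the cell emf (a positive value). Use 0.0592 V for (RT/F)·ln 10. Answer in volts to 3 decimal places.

0.039 V

For a concentration cell E°cell = 0, since both electrodes use the same couple.
The compartment with the higher Tl⁺(aq) concentration (0.00371 M) acts as the cathode; ions are reduced there and produced at the dilute (0.000799 M) anode.
With n = 1, Ecell = −(0.0592/1)·log([dilute]/[conc]) = −(0.0592/1)·log(0.000799/0.00371) = +0.039 V.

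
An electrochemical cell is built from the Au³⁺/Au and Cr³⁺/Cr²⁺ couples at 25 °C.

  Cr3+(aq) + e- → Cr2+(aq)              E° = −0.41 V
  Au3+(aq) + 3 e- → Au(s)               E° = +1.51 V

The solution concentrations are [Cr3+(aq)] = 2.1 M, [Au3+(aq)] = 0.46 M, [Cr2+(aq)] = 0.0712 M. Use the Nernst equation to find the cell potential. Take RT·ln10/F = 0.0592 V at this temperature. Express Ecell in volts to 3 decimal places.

Since E°(Au³⁺/Au) > E°(Cr³⁺/Cr²⁺), Au³⁺/Au serves as the cathode.
The standard potential is +1.51 − (−0.41) = +1.92 V and the balanced reaction transfers n = 3 electrons.
Balancing gives Au3+(aq) + 3 Cr2+(aq) → Au(s) + 3 Cr3+(aq); hence Q = [Cr3+(aq)]^3 / ([Au3+(aq)]·[Cr2+(aq)]^3) = 5.58×10^4 (log Q = 4.746).
E = E° − (0.0592/n)·log Q = +1.92 − (0.0592/3)(4.746) = +1.826 V.

+1.826 V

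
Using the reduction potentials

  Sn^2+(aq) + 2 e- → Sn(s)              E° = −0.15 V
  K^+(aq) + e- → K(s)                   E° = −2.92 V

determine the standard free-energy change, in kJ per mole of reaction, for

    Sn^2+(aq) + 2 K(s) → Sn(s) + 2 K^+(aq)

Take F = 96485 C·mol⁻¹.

In the reaction as written Sn^2+(aq) is reduced, so the Sn²⁺/Sn couple is the cathode and K⁺/K is the anode.
E°cell = −0.15 − (−2.92) = +2.77 V; balancing electrons gives n = 2.
ΔG° = −nFE°cell = −(2)(96485)(+2.77) J/mol = −535 kJ/mol.

−535 kJ/mol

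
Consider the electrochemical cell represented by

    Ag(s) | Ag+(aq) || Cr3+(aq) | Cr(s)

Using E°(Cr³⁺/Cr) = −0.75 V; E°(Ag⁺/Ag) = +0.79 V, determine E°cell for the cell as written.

−1.54 V

By convention the left-hand electrode in cell notation is the anode (oxidation) and the right-hand electrode is the cathode (reduction).
E°cell = E°(right) − E°(left) = −0.75 − (+0.79) = −1.54 V.
The negative sign shows that, as written, the cell would require an external voltage to drive the reaction.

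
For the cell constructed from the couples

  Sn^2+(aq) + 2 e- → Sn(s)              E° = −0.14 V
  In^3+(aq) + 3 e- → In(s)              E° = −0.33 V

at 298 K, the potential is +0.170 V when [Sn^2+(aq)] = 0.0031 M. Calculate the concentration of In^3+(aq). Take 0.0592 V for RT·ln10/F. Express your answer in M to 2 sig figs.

0.0018 M

Sn²⁺/Sn is the cathode (higher E°); E°cell = −0.14 − (−0.33) = +0.19 V with n = 6.
From the Nernst equation, log Q = n(E° − E)/0.0592 = 6·(+0.19 − (+0.170))/0.0592 = 2.027.
For 3 Sn^2+(aq) + 2 In(s) → 3 Sn(s) + 2 In^3+(aq), the reaction quotient is Q = [In^3+(aq)]^2 / [Sn^2+(aq)]^3.
Substituting the known concentrations and solving, log [In^3+(aq)] = −2.749 and [In^3+(aq)] = 0.0018 M.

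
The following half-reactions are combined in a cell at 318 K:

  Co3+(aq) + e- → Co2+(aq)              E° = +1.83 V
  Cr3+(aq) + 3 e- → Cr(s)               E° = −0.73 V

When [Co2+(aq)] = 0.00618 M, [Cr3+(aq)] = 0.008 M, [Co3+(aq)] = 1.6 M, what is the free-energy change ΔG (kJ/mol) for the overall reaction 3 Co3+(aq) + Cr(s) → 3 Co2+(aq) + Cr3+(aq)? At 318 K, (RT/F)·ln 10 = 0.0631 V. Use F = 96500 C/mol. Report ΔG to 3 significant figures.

−798 kJ/mol

The standard cell potential is +1.83 − (−0.73) = +2.56 V, with n = 3 electrons in the balanced equation.
Q = ([Co2+(aq)]^3·[Cr3+(aq)]) / [Co3+(aq)]^3 = 4.61×10^−10, so log Q = −9.336 and E = +2.56 − (0.0631/3)(−9.336) = +2.7564 V.
Finally ΔG = −nFE = −(3)(96500 C/mol)(+2.7564 V) = −798 kJ/mol.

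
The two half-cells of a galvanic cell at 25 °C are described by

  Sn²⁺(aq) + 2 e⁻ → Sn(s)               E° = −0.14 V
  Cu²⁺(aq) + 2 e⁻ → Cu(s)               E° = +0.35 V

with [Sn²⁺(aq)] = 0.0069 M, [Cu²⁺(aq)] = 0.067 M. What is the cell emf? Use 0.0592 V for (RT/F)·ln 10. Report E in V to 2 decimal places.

+0.52 V

Since E°(Cu²⁺/Cu) > E°(Sn²⁺/Sn), Cu²⁺/Cu serves as the cathode.
E°cell = +0.35 − (−0.14) = +0.49 V, with n = 2 electrons transferred.
For the overall reaction Cu²⁺(aq) + Sn(s) → Cu(s) + Sn²⁺(aq), Q = [Sn²⁺(aq)] / [Cu²⁺(aq)] = 0.103, giving log Q = −0.987.
By the Nernst equation, E = +0.49 − (0.0592/2)·(−0.987) = +0.52 V.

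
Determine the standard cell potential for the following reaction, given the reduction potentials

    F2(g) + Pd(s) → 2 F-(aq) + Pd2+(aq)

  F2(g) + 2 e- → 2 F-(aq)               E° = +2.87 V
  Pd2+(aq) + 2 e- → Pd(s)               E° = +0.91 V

In the reaction as written, F2(g) is reduced (cathode) and Pd2+(aq) is produced by oxidation at the anode.
E°cell = E°(cathode) − E°(anode) = +2.87 − (+0.91) = +1.96 V.

+1.96 V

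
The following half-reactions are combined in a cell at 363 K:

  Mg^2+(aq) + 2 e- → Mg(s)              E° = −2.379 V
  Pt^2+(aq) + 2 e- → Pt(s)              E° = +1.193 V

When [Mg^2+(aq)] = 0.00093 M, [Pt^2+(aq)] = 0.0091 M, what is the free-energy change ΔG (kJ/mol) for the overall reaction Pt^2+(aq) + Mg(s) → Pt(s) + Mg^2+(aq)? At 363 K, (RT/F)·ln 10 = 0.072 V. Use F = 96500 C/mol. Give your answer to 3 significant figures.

−696 kJ/mol

The standard cell potential is +1.193 − (−2.379) = +3.572 V, with n = 2 electrons in the balanced equation.
Here Q = [Mg^2+(aq)] / [Pt^2+(aq)] = 0.102 (log Q = −0.991), giving E = +3.572 − (0.072/2)·(−0.991) = +3.6077 V.
Finally ΔG = −nFE = −(2)(96500 C/mol)(+3.6077 V) = −696 kJ/mol.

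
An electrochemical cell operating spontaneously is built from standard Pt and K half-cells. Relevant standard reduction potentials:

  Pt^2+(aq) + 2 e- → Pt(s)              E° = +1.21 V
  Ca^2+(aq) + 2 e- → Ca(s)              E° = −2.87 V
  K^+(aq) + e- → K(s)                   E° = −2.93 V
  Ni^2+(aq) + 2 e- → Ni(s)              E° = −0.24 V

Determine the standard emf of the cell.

+4.14 V

Of the two couples in this cell, the one with the more positive reduction potential is reduced at the cathode: here that is Pt²⁺/Pt (+1.21 V); K⁺/K (−2.93 V) is the anode.
E°cell = E°(cathode) − E°(anode) = +1.21 − (−2.93) = +4.14 V.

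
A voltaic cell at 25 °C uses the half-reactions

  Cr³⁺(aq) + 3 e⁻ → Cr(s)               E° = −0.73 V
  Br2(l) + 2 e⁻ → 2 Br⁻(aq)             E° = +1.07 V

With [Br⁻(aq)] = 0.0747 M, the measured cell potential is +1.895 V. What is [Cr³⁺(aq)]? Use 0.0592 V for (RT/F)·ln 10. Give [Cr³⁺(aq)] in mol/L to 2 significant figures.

0.037 M

With Br₂/Br⁻ at the cathode and Cr³⁺/Cr at the anode, E°cell = +1.07 − (−0.73) = +1.80 V (n = 6).
From the Nernst equation, log Q = n(E° − E)/0.0592 = 6·(+1.80 − (+1.895))/0.0592 = −9.628.
The balanced reaction is 3 Br2(l) + 2 Cr(s) → 6 Br⁻(aq) + 2 Cr³⁺(aq), so Q = [Br⁻(aq)]^6·[Cr³⁺(aq)]^2.
Isolating [Cr³⁺(aq)] in Q = 10^{−9.628} yields log [Cr³⁺(aq)] = −1.434, i.e. 0.037 M.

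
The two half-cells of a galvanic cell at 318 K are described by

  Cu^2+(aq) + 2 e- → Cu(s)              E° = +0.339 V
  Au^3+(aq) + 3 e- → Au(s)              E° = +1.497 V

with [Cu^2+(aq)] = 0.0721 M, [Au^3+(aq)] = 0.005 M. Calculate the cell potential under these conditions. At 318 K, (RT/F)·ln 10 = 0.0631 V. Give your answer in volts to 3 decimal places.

+1.146 V

The Au³⁺/Au couple has the more positive E°, so it is the cathode; Cu²⁺/Cu is the anode.
E°cell = +1.497 − (+0.339) = +1.158 V, with n = 6 electrons transferred.
For the overall reaction 2 Au^3+(aq) + 3 Cu(s) → 2 Au(s) + 3 Cu^2+(aq), Q = [Cu^2+(aq)]^3 / [Au^3+(aq)]^2 = 15, giving log Q = 1.176.
By the Nernst equation, E = +1.158 − (0.0631/6)·(1.176) = +1.146 V.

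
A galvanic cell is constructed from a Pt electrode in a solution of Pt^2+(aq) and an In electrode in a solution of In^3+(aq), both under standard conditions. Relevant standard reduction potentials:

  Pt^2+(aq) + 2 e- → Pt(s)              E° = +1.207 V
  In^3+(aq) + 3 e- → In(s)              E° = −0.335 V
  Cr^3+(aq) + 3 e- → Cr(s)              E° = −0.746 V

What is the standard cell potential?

+1.542 V

The Pt²⁺/Pt couple has the higher E°, so Pt ion is reduced (cathode) and In is oxidized (anode).
E°cell = E°(cathode) − E°(anode) = +1.207 − (−0.335) = +1.542 V.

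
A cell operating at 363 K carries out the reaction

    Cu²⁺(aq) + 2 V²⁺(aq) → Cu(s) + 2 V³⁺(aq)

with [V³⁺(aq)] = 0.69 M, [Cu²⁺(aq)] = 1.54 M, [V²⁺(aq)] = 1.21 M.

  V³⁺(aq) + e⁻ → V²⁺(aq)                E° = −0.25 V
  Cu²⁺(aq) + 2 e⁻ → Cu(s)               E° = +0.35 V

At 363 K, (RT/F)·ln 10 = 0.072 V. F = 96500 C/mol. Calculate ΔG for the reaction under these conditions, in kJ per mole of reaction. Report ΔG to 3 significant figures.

E°cell = +0.35 − (−0.25) = +0.60 V; the balanced reaction transfers n = 2 electrons.
Here Q = [V³⁺(aq)]^2 / ([Cu²⁺(aq)]·[V²⁺(aq)]^2) = 0.211 (log Q = −0.675), giving E = +0.60 − (0.072/2)·(−0.675) = +0.6243 V.
ΔG = −nFE = −(2)(96500)(+0.6243) J/mol = −120 kJ/mol.

−120 kJ/mol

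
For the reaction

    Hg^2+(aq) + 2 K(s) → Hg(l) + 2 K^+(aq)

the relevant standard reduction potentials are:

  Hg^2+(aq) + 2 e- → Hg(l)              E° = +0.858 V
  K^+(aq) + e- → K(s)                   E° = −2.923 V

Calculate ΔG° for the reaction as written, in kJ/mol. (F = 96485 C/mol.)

In the reaction as written Hg^2+(aq) is reduced, so the Hg²⁺/Hg couple is the cathode and K⁺/K is the anode.
E°cell = +0.858 − (−2.923) = +3.781 V; balancing electrons gives n = 2.
ΔG° = −nFE°cell = −(2)(96485)(+3.781) J/mol = −730 kJ/mol.

−730 kJ/mol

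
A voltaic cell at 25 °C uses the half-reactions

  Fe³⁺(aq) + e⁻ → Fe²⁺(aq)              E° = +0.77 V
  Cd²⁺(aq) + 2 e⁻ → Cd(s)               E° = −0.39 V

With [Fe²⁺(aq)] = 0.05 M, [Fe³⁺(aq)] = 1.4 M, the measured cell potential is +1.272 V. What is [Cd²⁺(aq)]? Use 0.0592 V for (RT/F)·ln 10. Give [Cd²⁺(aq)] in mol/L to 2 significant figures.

With Fe³⁺/Fe²⁺ at the cathode and Cd²⁺/Cd at the anode, E°cell = +0.77 − (−0.39) = +1.16 V (n = 2).
Rearranging E = E° − (0.0592/n)·log Q gives log Q = 2(+1.16 − (+1.272))/0.0592 = −3.784.
The balanced reaction is 2 Fe³⁺(aq) + Cd(s) → 2 Fe²⁺(aq) + Cd²⁺(aq), so Q = ([Fe²⁺(aq)]^2·[Cd²⁺(aq)]) / [Fe³⁺(aq)]^2.
Solving for the unknown gives log [Cd²⁺(aq)] = −0.890, so [Cd²⁺(aq)] ≈ 0.13 M.

0.13 M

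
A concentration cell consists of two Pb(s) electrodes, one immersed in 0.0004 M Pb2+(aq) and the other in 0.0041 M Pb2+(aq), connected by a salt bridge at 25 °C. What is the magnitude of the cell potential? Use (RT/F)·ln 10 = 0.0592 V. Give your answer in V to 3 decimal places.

For a concentration cell E°cell = 0, since both electrodes use the same couple.
The compartment with the higher Pb2+(aq) concentration (0.0041 M) acts as the cathode; ions are reduced there and produced at the dilute (0.0004 M) anode.
With n = 2, Ecell = −(0.0592/2)·log([dilute]/[conc]) = −(0.0592/2)·log(0.0004/0.0041) = +0.030 V.

0.030 V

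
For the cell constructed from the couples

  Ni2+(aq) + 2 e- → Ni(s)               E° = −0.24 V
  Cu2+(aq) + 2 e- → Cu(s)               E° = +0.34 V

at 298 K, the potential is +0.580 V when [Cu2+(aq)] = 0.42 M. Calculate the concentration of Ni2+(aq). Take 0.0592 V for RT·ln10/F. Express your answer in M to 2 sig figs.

0.42 M

With Cu²⁺/Cu at the cathode and Ni²⁺/Ni at the anode, E°cell = +0.34 − (−0.24) = +0.58 V (n = 2).
From the Nernst equation, log Q = n(E° − E)/0.0592 = 2·(+0.58 − (+0.580))/0.0592 = 0.000.
The balanced reaction is Cu2+(aq) + Ni(s) → Cu(s) + Ni2+(aq), so Q = [Ni2+(aq)] / [Cu2+(aq)].
Solving for the unknown gives log [Ni2+(aq)] = −0.377, so [Ni2+(aq)] ≈ 0.42 M.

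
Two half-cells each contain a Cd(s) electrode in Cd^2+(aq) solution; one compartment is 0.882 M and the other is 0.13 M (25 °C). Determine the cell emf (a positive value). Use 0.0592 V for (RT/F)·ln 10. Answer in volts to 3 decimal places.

For a concentration cell E°cell = 0, since both electrodes use the same couple.
The compartment with the higher Cd^2+(aq) concentration (0.882 M) acts as the cathode; ions are reduced there and produced at the dilute (0.13 M) anode.
With n = 2, Ecell = −(0.0592/2)·log([dilute]/[conc]) = −(0.0592/2)·log(0.13/0.882) = +0.025 V.

0.025 V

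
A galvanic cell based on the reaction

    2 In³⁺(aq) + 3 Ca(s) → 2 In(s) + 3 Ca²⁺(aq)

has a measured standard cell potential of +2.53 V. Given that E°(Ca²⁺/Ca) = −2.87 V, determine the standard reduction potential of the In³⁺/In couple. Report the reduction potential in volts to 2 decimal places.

−0.34 V

In the reaction as written the In³⁺/In couple is reduced (cathode) and Ca²⁺/Ca is oxidized (anode), so E°cell = E°(In³⁺/In) − E°(Ca²⁺/Ca).
E°(In³⁺/In) = E°cell + E°(anode) = +2.53 + (−2.87) = −0.34 V.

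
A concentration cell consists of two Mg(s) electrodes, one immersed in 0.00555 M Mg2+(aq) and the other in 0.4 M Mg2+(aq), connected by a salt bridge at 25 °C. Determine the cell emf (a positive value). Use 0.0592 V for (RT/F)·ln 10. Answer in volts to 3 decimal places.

0.055 V

For a concentration cell E°cell = 0, since both electrodes use the same couple.
The compartment with the higher Mg2+(aq) concentration (0.4 M) acts as the cathode; ions are reduced there and produced at the dilute (0.00555 M) anode.
With n = 2, Ecell = −(0.0592/2)·log([dilute]/[conc]) = −(0.0592/2)·log(0.00555/0.4) = +0.055 V.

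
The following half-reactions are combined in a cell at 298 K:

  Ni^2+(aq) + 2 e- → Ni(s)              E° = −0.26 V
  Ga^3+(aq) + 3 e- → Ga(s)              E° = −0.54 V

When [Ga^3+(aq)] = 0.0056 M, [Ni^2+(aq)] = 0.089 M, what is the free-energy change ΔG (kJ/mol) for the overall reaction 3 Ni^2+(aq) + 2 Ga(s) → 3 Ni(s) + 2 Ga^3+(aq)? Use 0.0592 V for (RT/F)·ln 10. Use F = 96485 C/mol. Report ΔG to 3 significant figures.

−170 kJ/mol

With Ni²⁺/Ni reduced at the cathode, E°cell = −0.26 − (−0.54) = +0.28 V and n = 6.
Here Q = [Ga^3+(aq)]^2 / [Ni^2+(aq)]^3 = 0.0445 (log Q = −1.352), giving E = +0.28 − (0.0592/6)·(−1.352) = +0.2933 V.
Finally ΔG = −nFE = −(6)(96485 C/mol)(+0.2933 V) = −170 kJ/mol.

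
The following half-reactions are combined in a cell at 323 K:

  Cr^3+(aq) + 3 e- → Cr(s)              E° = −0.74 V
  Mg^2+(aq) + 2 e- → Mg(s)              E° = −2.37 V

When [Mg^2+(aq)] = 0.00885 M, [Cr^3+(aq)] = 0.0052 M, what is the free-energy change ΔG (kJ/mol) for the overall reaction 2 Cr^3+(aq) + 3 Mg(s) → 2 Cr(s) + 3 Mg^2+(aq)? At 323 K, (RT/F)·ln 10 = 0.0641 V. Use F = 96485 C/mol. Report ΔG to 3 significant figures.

−953 kJ/mol

E°cell = −0.74 − (−2.37) = +1.63 V; the balanced reaction transfers n = 6 electrons.
Q = [Mg^2+(aq)]^3 / [Cr^3+(aq)]^2 = 0.0256, so log Q = −1.591 and E = +1.63 − (0.0641/6)(−1.591) = +1.6470 V.
Finally ΔG = −nFE = −(6)(96485 C/mol)(+1.6470 V) = −953 kJ/mol.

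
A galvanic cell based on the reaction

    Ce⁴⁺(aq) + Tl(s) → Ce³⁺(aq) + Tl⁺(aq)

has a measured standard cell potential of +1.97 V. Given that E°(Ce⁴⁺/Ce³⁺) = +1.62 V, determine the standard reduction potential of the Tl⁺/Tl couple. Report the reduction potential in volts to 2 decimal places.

−0.35 V

In the reaction as written the Ce⁴⁺/Ce³⁺ couple is reduced (cathode) and Tl⁺/Tl is oxidized (anode), so E°cell = E°(Ce⁴⁺/Ce³⁺) − E°(Tl⁺/Tl).
E°(Tl⁺/Tl) = E°(cathode) − E°cell = +1.62 − (+1.97) = −0.35 V.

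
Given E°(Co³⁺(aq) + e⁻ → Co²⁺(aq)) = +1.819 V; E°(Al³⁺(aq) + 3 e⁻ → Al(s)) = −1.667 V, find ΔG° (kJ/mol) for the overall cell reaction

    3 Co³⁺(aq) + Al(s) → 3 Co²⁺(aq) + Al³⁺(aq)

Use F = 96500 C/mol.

−1009 kJ/mol

In the reaction as written Co³⁺(aq) is reduced, so the Co³⁺/Co²⁺ couple is the cathode and Al³⁺/Al is the anode.
E°cell = +1.819 − (−1.667) = +3.486 V; balancing electrons gives n = 3.
ΔG° = −nFE°cell = −(3)(96500)(+3.486) J/mol = −1009 kJ/mol.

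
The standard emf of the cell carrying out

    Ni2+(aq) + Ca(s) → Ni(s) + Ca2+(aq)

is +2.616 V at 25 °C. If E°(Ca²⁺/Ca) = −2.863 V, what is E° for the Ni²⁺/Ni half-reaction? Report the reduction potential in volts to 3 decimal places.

In the reaction as written the Ni²⁺/Ni couple is reduced (cathode) and Ca²⁺/Ca is oxidized (anode), so E°cell = E°(Ni²⁺/Ni) − E°(Ca²⁺/Ca).
E°(Ni²⁺/Ni) = E°cell + E°(anode) = +2.616 + (−2.863) = −0.247 V.

−0.247 V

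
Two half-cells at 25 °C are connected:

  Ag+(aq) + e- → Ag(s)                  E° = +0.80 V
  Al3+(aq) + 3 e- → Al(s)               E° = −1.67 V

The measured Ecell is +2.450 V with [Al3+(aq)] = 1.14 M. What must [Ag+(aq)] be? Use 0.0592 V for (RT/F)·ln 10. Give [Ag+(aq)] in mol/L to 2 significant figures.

0.48 M

The Ag⁺/Ag couple has the larger reduction potential, so it is the cathode: E°cell = +0.80 − (−1.67) = +2.47 V and n = 3.
Since E = E° − (0.0592/n)·log Q, log Q = n(E° − E)/0.0592 = 1.014.
Balancing electrons gives 3 Ag+(aq) + Al(s) → 3 Ag(s) + Al3+(aq); thus Q = [Al3+(aq)] / [Ag+(aq)]^3.
Substituting the known concentrations and solving, log [Ag+(aq)] = −0.319 and [Ag+(aq)] = 0.48 M.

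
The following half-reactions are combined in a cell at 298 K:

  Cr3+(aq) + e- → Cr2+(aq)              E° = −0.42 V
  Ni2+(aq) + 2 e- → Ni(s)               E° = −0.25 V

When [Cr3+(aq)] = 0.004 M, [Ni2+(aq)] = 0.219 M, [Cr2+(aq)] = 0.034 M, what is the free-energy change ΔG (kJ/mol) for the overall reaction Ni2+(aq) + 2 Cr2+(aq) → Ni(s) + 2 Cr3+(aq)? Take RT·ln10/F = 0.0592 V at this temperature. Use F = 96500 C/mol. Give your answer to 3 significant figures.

With Ni²⁺/Ni reduced at the cathode, E°cell = −0.25 − (−0.42) = +0.17 V and n = 2.
Here Q = [Cr3+(aq)]^2 / ([Ni2+(aq)]·[Cr2+(aq)]^2) = 0.0632 (log Q = −1.199), giving E = +0.17 − (0.0592/2)·(−1.199) = +0.2055 V.
Finally ΔG = −nFE = −(2)(96500 C/mol)(+0.2055 V) = −39.7 kJ/mol.

−39.7 kJ/mol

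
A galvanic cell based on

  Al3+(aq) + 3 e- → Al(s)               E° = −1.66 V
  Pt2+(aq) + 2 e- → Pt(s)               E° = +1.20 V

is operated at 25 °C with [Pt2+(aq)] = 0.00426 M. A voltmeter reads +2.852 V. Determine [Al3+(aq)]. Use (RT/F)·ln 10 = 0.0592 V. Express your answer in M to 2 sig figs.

0.00071 M

Pt²⁺/Pt is the cathode (higher E°); E°cell = +1.20 − (−1.66) = +2.86 V with n = 6.
From the Nernst equation, log Q = n(E° − E)/0.0592 = 6·(+2.86 − (+2.852))/0.0592 = 0.811.
The balanced reaction is 3 Pt2+(aq) + 2 Al(s) → 3 Pt(s) + 2 Al3+(aq), so Q = [Al3+(aq)]^2 / [Pt2+(aq)]^3.
Isolating [Al3+(aq)] in Q = 10^{0.811} yields log [Al3+(aq)] = −3.150, i.e. 0.00071 M.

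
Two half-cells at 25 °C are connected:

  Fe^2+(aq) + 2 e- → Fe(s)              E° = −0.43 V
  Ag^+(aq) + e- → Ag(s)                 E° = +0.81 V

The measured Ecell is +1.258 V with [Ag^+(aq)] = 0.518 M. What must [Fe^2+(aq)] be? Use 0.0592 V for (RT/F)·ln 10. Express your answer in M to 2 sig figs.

0.066 M

Ag⁺/Ag is the cathode (higher E°); E°cell = +0.81 − (−0.43) = +1.24 V with n = 2.
From the Nernst equation, log Q = n(E° − E)/0.0592 = 2·(+1.24 − (+1.258))/0.0592 = −0.608.
Balancing electrons gives 2 Ag^+(aq) + Fe(s) → 2 Ag(s) + Fe^2+(aq); thus Q = [Fe^2+(aq)] / [Ag^+(aq)]^2.
Substituting the known concentrations and solving, log [Fe^2+(aq)] = −1.179 and [Fe^2+(aq)] = 0.066 M.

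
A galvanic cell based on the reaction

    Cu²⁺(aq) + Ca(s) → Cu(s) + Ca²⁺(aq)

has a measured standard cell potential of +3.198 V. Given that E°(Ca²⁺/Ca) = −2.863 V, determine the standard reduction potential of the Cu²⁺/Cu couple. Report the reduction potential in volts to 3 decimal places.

In the reaction as written the Cu²⁺/Cu couple is reduced (cathode) and Ca²⁺/Ca is oxidized (anode), so E°cell = E°(Cu²⁺/Cu) − E°(Ca²⁺/Ca).
E°(Cu²⁺/Cu) = E°cell + E°(anode) = +3.198 + (−2.863) = +0.335 V.

+0.335 V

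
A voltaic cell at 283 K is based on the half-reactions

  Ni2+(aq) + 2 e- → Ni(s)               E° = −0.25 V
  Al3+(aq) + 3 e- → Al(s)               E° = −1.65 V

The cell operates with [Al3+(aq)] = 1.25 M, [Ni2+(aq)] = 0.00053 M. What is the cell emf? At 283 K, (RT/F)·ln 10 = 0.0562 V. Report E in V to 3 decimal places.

+1.306 V

The Ni²⁺/Ni couple has the more positive E°, so it is the cathode; Al³⁺/Al is the anode.
E°cell = −0.25 − (−1.65) = +1.40 V, with n = 6 electrons transferred.
The balanced reaction is 3 Ni2+(aq) + 2 Al(s) → 3 Ni(s) + 2 Al3+(aq), so Q = [Al3+(aq)]^2 / [Ni2+(aq)]^3 = 1.05×10^10 and log Q = 10.021.
By the Nernst equation, E = +1.40 − (0.0562/6)·(10.021) = +1.306 V.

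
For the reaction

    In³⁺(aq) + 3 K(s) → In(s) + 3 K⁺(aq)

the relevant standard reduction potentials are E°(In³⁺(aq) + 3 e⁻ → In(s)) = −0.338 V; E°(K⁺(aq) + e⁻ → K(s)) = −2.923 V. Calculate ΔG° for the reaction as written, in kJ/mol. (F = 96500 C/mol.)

−748 kJ/mol

In the reaction as written In³⁺(aq) is reduced, so the In³⁺/In couple is the cathode and K⁺/K is the anode.
E°cell = −0.338 − (−2.923) = +2.585 V; balancing electrons gives n = 3.
ΔG° = −nFE°cell = −(3)(96500)(+2.585) J/mol = −748 kJ/mol.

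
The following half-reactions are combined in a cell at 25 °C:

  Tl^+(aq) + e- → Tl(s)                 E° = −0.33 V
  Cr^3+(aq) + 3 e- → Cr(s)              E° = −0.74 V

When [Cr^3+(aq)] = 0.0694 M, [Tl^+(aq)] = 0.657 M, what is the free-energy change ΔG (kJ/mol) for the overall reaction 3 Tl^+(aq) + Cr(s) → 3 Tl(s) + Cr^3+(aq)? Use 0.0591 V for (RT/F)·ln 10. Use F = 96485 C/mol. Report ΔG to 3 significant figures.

−122 kJ/mol

E°cell = −0.33 − (−0.74) = +0.41 V; the balanced reaction transfers n = 3 electrons.
Q = [Cr^3+(aq)] / [Tl^+(aq)]^3 = 0.245, so log Q = −0.611 and E = +0.41 − (0.0591/3)(−0.611) = +0.4220 V.
Then ΔG = −nFE = −3 × 96485 × +0.4220 J/mol = −122 kJ/mol.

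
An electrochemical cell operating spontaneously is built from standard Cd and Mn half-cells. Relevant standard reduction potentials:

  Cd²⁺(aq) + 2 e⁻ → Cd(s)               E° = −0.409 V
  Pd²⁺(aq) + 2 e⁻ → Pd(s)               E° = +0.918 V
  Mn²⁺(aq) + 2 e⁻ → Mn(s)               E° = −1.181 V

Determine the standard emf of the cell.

Of the two couples in this cell, the one with the more positive reduction potential is reduced at the cathode: here that is Cd²⁺/Cd (−0.409 V); Mn²⁺/Mn (−1.181 V) is the anode.
E°cell = E°(cathode) − E°(anode) = −0.409 − (−1.181) = +0.772 V.

+0.772 V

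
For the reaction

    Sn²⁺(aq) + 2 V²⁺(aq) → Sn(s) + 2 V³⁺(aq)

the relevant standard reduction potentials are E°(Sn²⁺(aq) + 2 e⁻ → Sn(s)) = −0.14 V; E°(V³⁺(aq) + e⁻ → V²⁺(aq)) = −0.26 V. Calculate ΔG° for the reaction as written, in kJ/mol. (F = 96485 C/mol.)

In the reaction as written Sn²⁺(aq) is reduced, so the Sn²⁺/Sn couple is the cathode and V³⁺/V²⁺ is the anode.
E°cell = −0.14 − (−0.26) = +0.12 V; balancing electrons gives n = 2.
ΔG° = −nFE°cell = −(2)(96485)(+0.12) J/mol = −23.2 kJ/mol.

−23.2 kJ/mol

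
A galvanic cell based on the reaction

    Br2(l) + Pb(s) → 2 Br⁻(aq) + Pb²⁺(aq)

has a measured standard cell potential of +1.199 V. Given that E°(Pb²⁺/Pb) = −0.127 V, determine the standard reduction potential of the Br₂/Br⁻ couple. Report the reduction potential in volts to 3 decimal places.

In the reaction as written the Br₂/Br⁻ couple is reduced (cathode) and Pb²⁺/Pb is oxidized (anode), so E°cell = E°(Br₂/Br⁻) − E°(Pb²⁺/Pb).
E°(Br₂/Br⁻) = E°cell + E°(anode) = +1.199 + (−0.127) = +1.072 V.

+1.072 V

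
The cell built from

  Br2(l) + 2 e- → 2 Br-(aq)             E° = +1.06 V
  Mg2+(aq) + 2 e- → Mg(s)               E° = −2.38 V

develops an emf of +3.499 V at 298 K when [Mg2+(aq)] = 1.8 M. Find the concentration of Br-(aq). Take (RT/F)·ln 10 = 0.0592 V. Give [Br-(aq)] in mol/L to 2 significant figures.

0.075 M

The Br₂/Br⁻ couple has the larger reduction potential, so it is the cathode: E°cell = +1.06 − (−2.38) = +3.44 V and n = 2.
Rearranging E = E° − (0.0592/n)·log Q gives log Q = 2(+3.44 − (+3.499))/0.0592 = −1.993.
Balancing electrons gives Br2(l) + Mg(s) → 2 Br-(aq) + Mg2+(aq); thus Q = [Br-(aq)]^2·[Mg2+(aq)].
Isolating [Br-(aq)] in Q = 10^{−1.993} yields log [Br-(aq)] = −1.124, i.e. 0.075 M.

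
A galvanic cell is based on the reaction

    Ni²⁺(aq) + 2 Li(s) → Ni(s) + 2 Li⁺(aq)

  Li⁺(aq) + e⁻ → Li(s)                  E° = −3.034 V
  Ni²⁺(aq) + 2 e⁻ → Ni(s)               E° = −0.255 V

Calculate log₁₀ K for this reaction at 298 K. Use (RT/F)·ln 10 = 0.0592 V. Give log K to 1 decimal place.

log K = 93.9

The Ni²⁺/Ni couple is reduced (cathode); E°cell = −0.255 − (−3.034) = +2.779 V with n = 2.
At equilibrium E = 0, so log K = nE°cell / 0.0592 = (2)(+2.779) / 0.0592 = 93.9.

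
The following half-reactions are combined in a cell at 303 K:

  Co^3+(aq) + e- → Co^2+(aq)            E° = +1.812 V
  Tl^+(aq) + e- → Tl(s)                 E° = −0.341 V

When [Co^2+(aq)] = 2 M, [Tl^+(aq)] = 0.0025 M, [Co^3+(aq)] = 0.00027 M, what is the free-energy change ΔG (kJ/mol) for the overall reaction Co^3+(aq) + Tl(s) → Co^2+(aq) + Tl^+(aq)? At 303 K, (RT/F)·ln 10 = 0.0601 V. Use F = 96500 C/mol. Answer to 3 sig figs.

−200 kJ/mol

The standard cell potential is +1.812 − (−0.341) = +2.153 V, with n = 1 electron in the balanced equation.
Here Q = ([Co^2+(aq)]·[Tl^+(aq)]) / [Co^3+(aq)] = 18.5 (log Q = 1.268), giving E = +2.153 − (0.0601/1)·(1.268) = +2.0768 V.
Finally ΔG = −nFE = −(1)(96500 C/mol)(+2.0768 V) = −200 kJ/mol.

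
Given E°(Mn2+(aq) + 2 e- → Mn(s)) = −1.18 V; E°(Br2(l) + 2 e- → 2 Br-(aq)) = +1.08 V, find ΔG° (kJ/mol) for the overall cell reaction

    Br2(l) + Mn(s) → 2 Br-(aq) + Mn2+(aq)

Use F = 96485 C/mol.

−436 kJ/mol

In the reaction as written Br2(l) is reduced, so the Br₂/Br⁻ couple is the cathode and Mn²⁺/Mn is the anode.
E°cell = +1.08 − (−1.18) = +2.26 V; balancing electrons gives n = 2.
ΔG° = −nFE°cell = −(2)(96485)(+2.26) J/mol = −436 kJ/mol.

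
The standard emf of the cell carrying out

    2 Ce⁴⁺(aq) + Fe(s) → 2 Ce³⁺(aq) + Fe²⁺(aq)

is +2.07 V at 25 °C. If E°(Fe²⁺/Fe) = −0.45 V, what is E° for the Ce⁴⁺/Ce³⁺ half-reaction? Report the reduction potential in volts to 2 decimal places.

In the reaction as written the Ce⁴⁺/Ce³⁺ couple is reduced (cathode) and Fe²⁺/Fe is oxidized (anode), so E°cell = E°(Ce⁴⁺/Ce³⁺) − E°(Fe²⁺/Fe).
E°(Ce⁴⁺/Ce³⁺) = E°cell + E°(anode) = +2.07 + (−0.45) = +1.62 V.

+1.62 V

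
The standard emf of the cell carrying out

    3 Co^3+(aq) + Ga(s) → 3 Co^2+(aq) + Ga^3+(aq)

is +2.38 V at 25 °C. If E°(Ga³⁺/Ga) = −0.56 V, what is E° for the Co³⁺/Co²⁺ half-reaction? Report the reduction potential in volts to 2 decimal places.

+1.82 V

In the reaction as written the Co³⁺/Co²⁺ couple is reduced (cathode) and Ga³⁺/Ga is oxidized (anode), so E°cell = E°(Co³⁺/Co²⁺) − E°(Ga³⁺/Ga).
E°(Co³⁺/Co²⁺) = E°cell + E°(anode) = +2.38 + (−0.56) = +1.82 V.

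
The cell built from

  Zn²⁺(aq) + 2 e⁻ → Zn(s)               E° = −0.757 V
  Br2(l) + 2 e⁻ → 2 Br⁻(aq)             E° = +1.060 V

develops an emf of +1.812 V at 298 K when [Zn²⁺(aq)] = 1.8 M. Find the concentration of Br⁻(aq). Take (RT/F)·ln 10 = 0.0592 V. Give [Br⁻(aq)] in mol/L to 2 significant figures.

Br₂/Br⁻ is the cathode (higher E°); E°cell = +1.060 − (−0.757) = +1.817 V with n = 2.
Since E = E° − (0.0592/n)·log Q, log Q = n(E° − E)/0.0592 = 0.169.
For Br2(l) + Zn(s) → 2 Br⁻(aq) + Zn²⁺(aq), the reaction quotient is Q = [Br⁻(aq)]^2·[Zn²⁺(aq)].
Solving for the unknown gives log [Br⁻(aq)] = −0.043, so [Br⁻(aq)] ≈ 0.91 M.

0.91 M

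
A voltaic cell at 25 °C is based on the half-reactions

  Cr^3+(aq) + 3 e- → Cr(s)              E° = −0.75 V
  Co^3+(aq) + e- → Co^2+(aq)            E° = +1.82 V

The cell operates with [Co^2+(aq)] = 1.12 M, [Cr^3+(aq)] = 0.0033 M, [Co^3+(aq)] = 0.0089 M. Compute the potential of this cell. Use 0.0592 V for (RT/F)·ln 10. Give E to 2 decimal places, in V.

Since E°(Co³⁺/Co²⁺) > E°(Cr³⁺/Cr), Co³⁺/Co²⁺ serves as the cathode.
E°cell = E°cat − E°an = +1.82 − (−0.75) = +2.57 V; n = 3.
The balanced reaction is 3 Co^3+(aq) + Cr(s) → 3 Co^2+(aq) + Cr^3+(aq), so Q = ([Co^2+(aq)]^3·[Cr^3+(aq)]) / [Co^3+(aq)]^3 = 6.58×10^3 and log Q = 3.818.
E = E° − (0.0592/n)·log Q = +2.57 − (0.0592/3)(3.818) = +2.49 V.

+2.49 V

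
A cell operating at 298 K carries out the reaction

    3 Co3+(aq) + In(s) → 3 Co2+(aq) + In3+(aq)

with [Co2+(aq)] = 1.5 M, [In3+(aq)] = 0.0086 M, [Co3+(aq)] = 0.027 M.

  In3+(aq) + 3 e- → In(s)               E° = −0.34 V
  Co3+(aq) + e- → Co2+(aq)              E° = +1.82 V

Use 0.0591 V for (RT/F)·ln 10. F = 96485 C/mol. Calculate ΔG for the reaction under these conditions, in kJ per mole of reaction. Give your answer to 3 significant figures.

With Co³⁺/Co²⁺ reduced at the cathode, E°cell = +1.82 − (−0.34) = +2.16 V and n = 3.
The reaction quotient is ([Co2+(aq)]^3·[In3+(aq)]) / [Co3+(aq)]^3 = 1.47×10^3; by Nernst, E = +2.16 − (0.0591/3)(3.169) = +2.0976 V.
Finally ΔG = −nFE = −(3)(96485 C/mol)(+2.0976 V) = −607 kJ/mol.

−607 kJ/mol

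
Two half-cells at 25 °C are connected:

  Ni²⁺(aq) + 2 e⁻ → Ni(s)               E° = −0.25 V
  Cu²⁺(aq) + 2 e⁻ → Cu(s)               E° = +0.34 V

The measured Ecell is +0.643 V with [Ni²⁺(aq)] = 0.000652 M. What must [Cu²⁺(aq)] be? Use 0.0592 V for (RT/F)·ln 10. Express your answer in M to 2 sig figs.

With Cu²⁺/Cu at the cathode and Ni²⁺/Ni at the anode, E°cell = +0.34 − (−0.25) = +0.59 V (n = 2).
Since E = E° − (0.0592/n)·log Q, log Q = n(E° − E)/0.0592 = −1.791.
Balancing electrons gives Cu²⁺(aq) + Ni(s) → Cu(s) + Ni²⁺(aq); thus Q = [Ni²⁺(aq)] / [Cu²⁺(aq)].
Isolating [Cu²⁺(aq)] in Q = 10^{−1.791} yields log [Cu²⁺(aq)] = −1.395, i.e. 0.040 M.

0.040 M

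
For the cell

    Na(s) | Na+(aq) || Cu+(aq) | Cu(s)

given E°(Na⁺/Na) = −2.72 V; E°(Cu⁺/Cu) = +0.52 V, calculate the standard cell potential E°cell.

By convention the left-hand electrode in cell notation is the anode (oxidation) and the right-hand electrode is the cathode (reduction).
E°cell = E°(right) − E°(left) = +0.52 − (−2.72) = +3.24 V.

+3.24 V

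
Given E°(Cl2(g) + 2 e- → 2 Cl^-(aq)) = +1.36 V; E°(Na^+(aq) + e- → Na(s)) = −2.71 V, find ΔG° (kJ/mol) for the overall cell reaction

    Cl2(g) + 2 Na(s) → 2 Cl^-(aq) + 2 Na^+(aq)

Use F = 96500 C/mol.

In the reaction as written Cl2(g) is reduced, so the Cl₂/Cl⁻ couple is the cathode and Na⁺/Na is the anode.
E°cell = +1.36 − (−2.71) = +4.07 V; balancing electrons gives n = 2.
ΔG° = −nFE°cell = −(2)(96500)(+4.07) J/mol = −786 kJ/mol.

−786 kJ/mol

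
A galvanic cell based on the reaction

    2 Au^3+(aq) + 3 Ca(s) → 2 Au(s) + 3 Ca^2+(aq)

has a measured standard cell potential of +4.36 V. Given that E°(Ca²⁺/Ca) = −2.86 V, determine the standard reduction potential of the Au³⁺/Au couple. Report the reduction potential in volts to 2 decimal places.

+1.50 V

In the reaction as written the Au³⁺/Au couple is reduced (cathode) and Ca²⁺/Ca is oxidized (anode), so E°cell = E°(Au³⁺/Au) − E°(Ca²⁺/Ca).
E°(Au³⁺/Au) = E°cell + E°(anode) = +4.36 + (−2.86) = +1.50 V.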